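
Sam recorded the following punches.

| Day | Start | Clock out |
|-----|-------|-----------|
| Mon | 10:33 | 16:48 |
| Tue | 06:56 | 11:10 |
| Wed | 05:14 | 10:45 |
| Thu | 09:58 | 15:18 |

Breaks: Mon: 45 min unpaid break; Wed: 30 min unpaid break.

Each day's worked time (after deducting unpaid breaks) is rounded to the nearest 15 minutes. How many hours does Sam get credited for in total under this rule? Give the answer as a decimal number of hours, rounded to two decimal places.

20.00 hours

Mon: 10:33–16:48 = 6 h 15 min − 45 min = 5 h 30 min → rounds to 5 h 30 min
Tue: 06:56–11:10 = 4 h 14 min → rounds to 4 h 15 min
Wed: 05:14–10:45 = 5 h 31 min − 30 min = 5 h 1 min → rounds to 5 h 0 min
Thu: 09:58–15:18 = 5 h 20 min → rounds to 5 h 15 min
Total credited: 20 h 0 min.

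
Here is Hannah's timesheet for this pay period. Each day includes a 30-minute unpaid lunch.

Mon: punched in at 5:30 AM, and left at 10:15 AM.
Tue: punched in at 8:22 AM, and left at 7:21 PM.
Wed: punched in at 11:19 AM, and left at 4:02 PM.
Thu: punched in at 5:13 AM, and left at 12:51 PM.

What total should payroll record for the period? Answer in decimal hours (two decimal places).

26.08 hours

Mon: 5:30 AM–10:15 AM = 4 h 45 min; less 30 min break → 4 h 15 min
Tue: 8:22 AM–7:21 PM = 10 h 59 min; less 30 min break → 10 h 29 min
Wed: 11:19 AM–4:02 PM = 4 h 43 min; less 30 min break → 4 h 13 min
Thu: 5:13 AM–12:51 PM = 7 h 38 min; less 30 min break → 7 h 8 min
Total: 4 h 15 min + 10 h 29 min + 4 h 13 min + 7 h 8 min = 26 h 5 min.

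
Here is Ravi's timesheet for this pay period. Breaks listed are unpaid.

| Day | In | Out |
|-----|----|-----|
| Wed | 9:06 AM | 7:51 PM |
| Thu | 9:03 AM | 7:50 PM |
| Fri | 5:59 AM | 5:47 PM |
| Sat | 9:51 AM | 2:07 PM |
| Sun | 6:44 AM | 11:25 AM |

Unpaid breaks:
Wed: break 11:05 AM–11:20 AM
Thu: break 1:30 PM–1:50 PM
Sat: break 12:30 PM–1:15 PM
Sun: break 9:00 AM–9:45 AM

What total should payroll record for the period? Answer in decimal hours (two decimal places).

40.20 hours

Wed: 9:06 AM–7:51 PM = 10 h 45 min; less 15 min break → 10 h 30 min
Thu: 9:03 AM–7:50 PM = 10 h 47 min; less 20 min break → 10 h 27 min
Fri: 5:59 AM–5:47 PM = 11 h 48 min
Sat: 9:51 AM–2:07 PM = 4 h 16 min; less 45 min break → 3 h 31 min
Sun: 6:44 AM–11:25 AM = 4 h 41 min; less 45 min break → 3 h 56 min
Total: 10 h 30 min + 10 h 27 min + 11 h 48 min + 3 h 31 min + 3 h 56 min = 40 h 12 min.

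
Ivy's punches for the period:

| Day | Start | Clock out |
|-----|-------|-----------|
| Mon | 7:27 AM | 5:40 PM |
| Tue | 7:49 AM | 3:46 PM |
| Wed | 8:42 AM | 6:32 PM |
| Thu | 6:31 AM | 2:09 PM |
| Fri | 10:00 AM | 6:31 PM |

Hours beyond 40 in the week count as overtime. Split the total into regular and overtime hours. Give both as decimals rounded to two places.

Regular 40.00 hours, overtime 4.15 hours

Mon: 7:27 AM–5:40 PM = 10 h 13 min
Tue: 7:49 AM–3:46 PM = 7 h 57 min
Wed: 8:42 AM–6:32 PM = 9 h 50 min
Thu: 6:31 AM–2:09 PM = 7 h 38 min
Fri: 10:00 AM–6:31 PM = 8 h 31 min
Total worked: 44 h 9 min = 44.15 h.
Threshold 40 h → overtime 4 h 9 min, regular 40 h 0 min.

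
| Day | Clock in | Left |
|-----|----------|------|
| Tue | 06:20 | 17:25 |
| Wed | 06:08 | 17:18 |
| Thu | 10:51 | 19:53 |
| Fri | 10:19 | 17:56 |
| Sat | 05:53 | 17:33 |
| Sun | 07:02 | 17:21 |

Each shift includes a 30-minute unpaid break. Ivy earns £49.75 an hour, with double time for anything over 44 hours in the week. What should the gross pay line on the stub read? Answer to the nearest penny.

Tue: 06:20–17:25 = 11 h 5 min; less 30 min break → 10 h 35 min
Wed: 06:08–17:18 = 11 h 10 min; less 30 min break → 10 h 40 min
Thu: 10:51–19:53 = 9 h 2 min; less 30 min break → 8 h 32 min
Fri: 10:19–17:56 = 7 h 37 min; less 30 min break → 7 h 7 min
Sat: 05:53–17:33 = 11 h 40 min; less 30 min break → 11 h 10 min
Sun: 07:02–17:21 = 10 h 19 min; less 30 min break → 9 h 49 min
Total worked: 57 h 53 min = 3473 min.
Regular 44 h 0 min = 2640 min at £49.75/h; overtime 13 h 53 min = 833 min at £99.50/h.
Pay = (2640 × £49.75 + 833 × £99.50) ÷ 60 = £3570.39.

£3570.39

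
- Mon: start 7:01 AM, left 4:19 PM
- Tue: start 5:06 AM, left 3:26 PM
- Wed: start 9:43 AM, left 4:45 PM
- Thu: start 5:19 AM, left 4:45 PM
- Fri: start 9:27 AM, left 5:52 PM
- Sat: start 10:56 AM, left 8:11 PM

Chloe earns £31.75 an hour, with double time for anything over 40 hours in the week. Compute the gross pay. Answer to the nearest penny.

Mon: 7:01 AM–4:19 PM = 9 h 18 min
Tue: 5:06 AM–3:26 PM = 10 h 20 min
Wed: 9:43 AM–4:45 PM = 7 h 2 min
Thu: 5:19 AM–4:45 PM = 11 h 26 min
Fri: 9:27 AM–5:52 PM = 8 h 25 min
Sat: 10:56 AM–8:11 PM = 9 h 15 min
Total worked: 55 h 46 min = 3346 min.
Regular 40 h 0 min = 2400 min at £31.75/h; overtime 15 h 46 min = 946 min at £63.50/h.
Pay = (2400 × £31.75 + 946 × £63.50) ÷ 60 = £2271.18.

£2271.18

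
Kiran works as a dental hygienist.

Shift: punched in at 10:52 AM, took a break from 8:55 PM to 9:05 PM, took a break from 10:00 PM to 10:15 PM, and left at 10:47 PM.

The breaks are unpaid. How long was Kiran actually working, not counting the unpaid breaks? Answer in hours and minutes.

11 h 30 min

Shift: 10:52 AM–10:47 PM = 11 h 55 min; less 25 min break → 11 h 30 min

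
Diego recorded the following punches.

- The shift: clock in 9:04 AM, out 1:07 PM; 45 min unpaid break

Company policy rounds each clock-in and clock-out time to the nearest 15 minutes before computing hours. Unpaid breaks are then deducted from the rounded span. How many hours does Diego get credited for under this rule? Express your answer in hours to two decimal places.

3.25 hours

The shift: in 9:04 AM→9:00 AM, out 1:07 PM→1:00 PM; 4 h 0 min − 45 min = 3 h 15 min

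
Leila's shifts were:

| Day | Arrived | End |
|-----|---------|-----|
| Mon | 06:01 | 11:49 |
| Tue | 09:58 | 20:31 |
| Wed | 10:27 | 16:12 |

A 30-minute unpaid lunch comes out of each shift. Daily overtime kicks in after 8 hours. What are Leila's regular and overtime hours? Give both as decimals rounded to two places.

Mon: 06:01–11:49 = 5 h 48 min; less 30 min break → 5 h 18 min
Tue: 09:58–20:31 = 10 h 33 min; less 30 min break → 10 h 3 min
Wed: 10:27–16:12 = 5 h 45 min; less 30 min break → 5 h 15 min
Mon reg 5 h 18 min / OT 0 h 0 min; Tue reg 8 h 0 min / OT 2 h 3 min; Wed reg 5 h 15 min / OT 0 h 0 min.
Totals: regular 18 h 33 min, overtime 2 h 3 min.

Regular 18.55 hours, overtime 2.05 hours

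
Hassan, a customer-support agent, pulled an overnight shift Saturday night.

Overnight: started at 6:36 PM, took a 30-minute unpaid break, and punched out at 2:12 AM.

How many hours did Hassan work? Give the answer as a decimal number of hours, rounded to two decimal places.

Overnight: 6:36 PM → midnight = 5 h 24 min; midnight → 2:12 AM = 2 h 12 min; span 7 h 36 min; less 30 min break → 7 h 6 min

7.10 hours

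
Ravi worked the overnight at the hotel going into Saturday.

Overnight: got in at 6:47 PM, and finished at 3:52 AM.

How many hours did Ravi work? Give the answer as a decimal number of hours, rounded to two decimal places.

9.08 hours

Overnight: 6:47 PM → midnight = 5 h 13 min; midnight → 3:52 AM = 3 h 52 min; span 9 h 5 min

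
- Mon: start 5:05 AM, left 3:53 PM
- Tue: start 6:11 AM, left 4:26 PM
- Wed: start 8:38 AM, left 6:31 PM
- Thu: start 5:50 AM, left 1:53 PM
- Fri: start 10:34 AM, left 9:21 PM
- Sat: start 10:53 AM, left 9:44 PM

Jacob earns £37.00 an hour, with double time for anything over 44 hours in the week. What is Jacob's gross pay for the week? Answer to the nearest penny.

£2857.63

Mon: 5:05 AM–3:53 PM = 10 h 48 min
Tue: 6:11 AM–4:26 PM = 10 h 15 min
Wed: 8:38 AM–6:31 PM = 9 h 53 min
Thu: 5:50 AM–1:53 PM = 8 h 3 min
Fri: 10:34 AM–9:21 PM = 10 h 47 min
Sat: 10:53 AM–9:44 PM = 10 h 51 min
Total worked: 60 h 37 min = 3637 min.
Regular 44 h 0 min = 2640 min at £37.00/h; overtime 16 h 37 min = 997 min at £74.00/h.
Pay = (2640 × £37.00 + 997 × £74.00) ÷ 60 = £2857.63.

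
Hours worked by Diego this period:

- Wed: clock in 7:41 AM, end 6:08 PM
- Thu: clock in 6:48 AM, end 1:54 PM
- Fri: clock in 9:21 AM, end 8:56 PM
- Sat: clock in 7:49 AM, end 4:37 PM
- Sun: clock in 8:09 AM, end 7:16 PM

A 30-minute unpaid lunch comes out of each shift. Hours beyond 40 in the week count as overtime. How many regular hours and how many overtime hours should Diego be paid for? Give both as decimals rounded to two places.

Wed: 7:41 AM–6:08 PM = 10 h 27 min; less 30 min break → 9 h 57 min
Thu: 6:48 AM–1:54 PM = 7 h 6 min; less 30 min break → 6 h 36 min
Fri: 9:21 AM–8:56 PM = 11 h 35 min; less 30 min break → 11 h 5 min
Sat: 7:49 AM–4:37 PM = 8 h 48 min; less 30 min break → 8 h 18 min
Sun: 8:09 AM–7:16 PM = 11 h 7 min; less 30 min break → 10 h 37 min
Total worked: 46 h 33 min = 46.55 h.
Threshold 40 h → overtime 6 h 33 min, regular 40 h 0 min.

Regular 40.00 hours, overtime 6.55 hours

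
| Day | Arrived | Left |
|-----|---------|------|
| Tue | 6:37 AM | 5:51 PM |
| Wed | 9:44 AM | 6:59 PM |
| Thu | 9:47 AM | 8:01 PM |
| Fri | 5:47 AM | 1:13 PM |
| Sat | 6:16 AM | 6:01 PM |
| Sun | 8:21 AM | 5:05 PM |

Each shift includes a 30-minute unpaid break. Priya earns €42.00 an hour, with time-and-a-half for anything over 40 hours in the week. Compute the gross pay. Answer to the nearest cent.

Tue: 6:37 AM–5:51 PM = 11 h 14 min; less 30 min break → 10 h 44 min
Wed: 9:44 AM–6:59 PM = 9 h 15 min; less 30 min break → 8 h 45 min
Thu: 9:47 AM–8:01 PM = 10 h 14 min; less 30 min break → 9 h 44 min
Fri: 5:47 AM–1:13 PM = 7 h 26 min; less 30 min break → 6 h 56 min
Sat: 6:16 AM–6:01 PM = 11 h 45 min; less 30 min break → 11 h 15 min
Sun: 8:21 AM–5:05 PM = 8 h 44 min; less 30 min break → 8 h 14 min
Total worked: 55 h 38 min = 3338 min.
Regular 40 h 0 min = 2400 min at €42.00/h; overtime 15 h 38 min = 938 min at €63.00/h.
Pay = (2400 × €42.00 + 938 × €63.00) ÷ 60 = €2664.90.

€2664.90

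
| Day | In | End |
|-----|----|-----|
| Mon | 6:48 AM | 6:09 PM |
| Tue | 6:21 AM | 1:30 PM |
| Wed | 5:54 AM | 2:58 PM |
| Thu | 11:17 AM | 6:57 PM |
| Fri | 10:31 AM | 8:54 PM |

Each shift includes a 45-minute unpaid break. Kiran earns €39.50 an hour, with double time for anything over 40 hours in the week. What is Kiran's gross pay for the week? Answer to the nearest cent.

Mon: 6:48 AM–6:09 PM = 11 h 21 min; less 45 min break → 10 h 36 min
Tue: 6:21 AM–1:30 PM = 7 h 9 min; less 45 min break → 6 h 24 min
Wed: 5:54 AM–2:58 PM = 9 h 4 min; less 45 min break → 8 h 19 min
Thu: 11:17 AM–6:57 PM = 7 h 40 min; less 45 min break → 6 h 55 min
Fri: 10:31 AM–8:54 PM = 10 h 23 min; less 45 min break → 9 h 38 min
Total worked: 41 h 52 min = 2512 min.
Regular 40 h 0 min = 2400 min at €39.50/h; overtime 1 h 52 min = 112 min at €79.00/h.
Pay = (2400 × €39.50 + 112 × €79.00) ÷ 60 = €1727.47.

€1727.47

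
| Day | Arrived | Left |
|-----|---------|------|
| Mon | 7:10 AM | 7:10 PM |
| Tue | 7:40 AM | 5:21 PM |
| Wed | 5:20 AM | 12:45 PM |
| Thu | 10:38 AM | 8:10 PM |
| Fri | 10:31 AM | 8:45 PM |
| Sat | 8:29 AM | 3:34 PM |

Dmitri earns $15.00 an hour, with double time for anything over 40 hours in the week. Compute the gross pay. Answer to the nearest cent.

Mon: 7:10 AM–7:10 PM = 12 h 0 min
Tue: 7:40 AM–5:21 PM = 9 h 41 min
Wed: 5:20 AM–12:45 PM = 7 h 25 min
Thu: 10:38 AM–8:10 PM = 9 h 32 min
Fri: 10:31 AM–8:45 PM = 10 h 14 min
Sat: 8:29 AM–3:34 PM = 7 h 5 min
Total worked: 55 h 57 min = 3357 min.
Regular 40 h 0 min = 2400 min at $15.00/h; overtime 15 h 57 min = 957 min at $30.00/h.
Pay = (2400 × $15.00 + 957 × $30.00) ÷ 60 = $1078.50.

$1078.50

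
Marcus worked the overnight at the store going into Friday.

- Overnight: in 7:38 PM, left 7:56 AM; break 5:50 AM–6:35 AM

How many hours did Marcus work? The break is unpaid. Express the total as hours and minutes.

Overnight: 7:38 PM → midnight = 4 h 22 min; midnight → 7:56 AM = 7 h 56 min; span 12 h 18 min; less 45 min break → 11 h 33 min

11 h 33 min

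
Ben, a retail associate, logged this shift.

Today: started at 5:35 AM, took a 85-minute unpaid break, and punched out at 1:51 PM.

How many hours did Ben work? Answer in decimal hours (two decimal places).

6.85 hours

Today: 5:35 AM–1:51 PM = 8 h 16 min; less 85 min break → 6 h 51 min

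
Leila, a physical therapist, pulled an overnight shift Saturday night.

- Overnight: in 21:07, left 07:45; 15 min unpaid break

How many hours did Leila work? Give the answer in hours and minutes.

Overnight: 21:07 → midnight = 2 h 53 min; midnight → 07:45 = 7 h 45 min; span 10 h 38 min; less 15 min break → 10 h 23 min

10 h 23 min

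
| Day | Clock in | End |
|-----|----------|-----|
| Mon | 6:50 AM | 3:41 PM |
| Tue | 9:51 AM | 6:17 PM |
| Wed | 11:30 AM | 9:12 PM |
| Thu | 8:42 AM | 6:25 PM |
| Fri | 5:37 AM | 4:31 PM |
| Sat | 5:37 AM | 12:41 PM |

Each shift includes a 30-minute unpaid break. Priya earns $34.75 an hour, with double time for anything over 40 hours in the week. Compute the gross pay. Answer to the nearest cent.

$2200.83

Mon: 6:50 AM–3:41 PM = 8 h 51 min; less 30 min break → 8 h 21 min
Tue: 9:51 AM–6:17 PM = 8 h 26 min; less 30 min break → 7 h 56 min
Wed: 11:30 AM–9:12 PM = 9 h 42 min; less 30 min break → 9 h 12 min
Thu: 8:42 AM–6:25 PM = 9 h 43 min; less 30 min break → 9 h 13 min
Fri: 5:37 AM–4:31 PM = 10 h 54 min; less 30 min break → 10 h 24 min
Sat: 5:37 AM–12:41 PM = 7 h 4 min; less 30 min break → 6 h 34 min
Total worked: 51 h 40 min = 3100 min.
Regular 40 h 0 min = 2400 min at $34.75/h; overtime 11 h 40 min = 700 min at $69.50/h.
Pay = (2400 × $34.75 + 700 × $69.50) ÷ 60 = $2200.83.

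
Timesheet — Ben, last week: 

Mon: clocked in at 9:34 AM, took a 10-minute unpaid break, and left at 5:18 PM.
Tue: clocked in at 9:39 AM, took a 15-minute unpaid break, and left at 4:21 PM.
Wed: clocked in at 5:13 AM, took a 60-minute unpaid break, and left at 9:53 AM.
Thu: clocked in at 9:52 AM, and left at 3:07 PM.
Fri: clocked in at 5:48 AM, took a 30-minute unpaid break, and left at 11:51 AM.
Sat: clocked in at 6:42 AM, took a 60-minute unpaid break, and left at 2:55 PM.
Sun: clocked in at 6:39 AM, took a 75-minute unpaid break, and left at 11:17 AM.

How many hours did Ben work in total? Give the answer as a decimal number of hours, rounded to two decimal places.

39.08 hours

Mon: 9:34 AM–5:18 PM = 7 h 44 min; less 10 min break → 7 h 34 min
Tue: 9:39 AM–4:21 PM = 6 h 42 min; less 15 min break → 6 h 27 min
Wed: 5:13 AM–9:53 AM = 4 h 40 min; less 60 min break → 3 h 40 min
Thu: 9:52 AM–3:07 PM = 5 h 15 min
Fri: 5:48 AM–11:51 AM = 6 h 3 min; less 30 min break → 5 h 33 min
Sat: 6:42 AM–2:55 PM = 8 h 13 min; less 60 min break → 7 h 13 min
Sun: 6:39 AM–11:17 AM = 4 h 38 min; less 75 min break → 3 h 23 min
Total: 7 h 34 min + 6 h 27 min + 3 h 40 min + 5 h 15 min + 5 h 33 min + 7 h 13 min + 3 h 23 min = 39 h 5 min.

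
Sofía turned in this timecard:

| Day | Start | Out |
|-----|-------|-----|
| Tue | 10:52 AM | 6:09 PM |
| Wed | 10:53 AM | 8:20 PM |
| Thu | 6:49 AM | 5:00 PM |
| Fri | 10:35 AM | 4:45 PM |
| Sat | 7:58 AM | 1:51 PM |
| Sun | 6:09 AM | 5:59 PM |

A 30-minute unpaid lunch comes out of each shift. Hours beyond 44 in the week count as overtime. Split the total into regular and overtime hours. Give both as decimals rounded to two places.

Tue: 10:52 AM–6:09 PM = 7 h 17 min; less 30 min break → 6 h 47 min
Wed: 10:53 AM–8:20 PM = 9 h 27 min; less 30 min break → 8 h 57 min
Thu: 6:49 AM–5:00 PM = 10 h 11 min; less 30 min break → 9 h 41 min
Fri: 10:35 AM–4:45 PM = 6 h 10 min; less 30 min break → 5 h 40 min
Sat: 7:58 AM–1:51 PM = 5 h 53 min; less 30 min break → 5 h 23 min
Sun: 6:09 AM–5:59 PM = 11 h 50 min; less 30 min break → 11 h 20 min
Total worked: 47 h 48 min = 47.80 h.
Threshold 44 h → overtime 3 h 48 min, regular 44 h 0 min.

Regular 44.00 hours, overtime 3.80 hours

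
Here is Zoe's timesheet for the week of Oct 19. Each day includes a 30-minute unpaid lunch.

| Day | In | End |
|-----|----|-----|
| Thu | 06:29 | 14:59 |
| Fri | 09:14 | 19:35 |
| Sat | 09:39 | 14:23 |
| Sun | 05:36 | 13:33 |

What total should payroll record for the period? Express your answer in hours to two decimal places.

29.53 hours

Thu: 06:29–14:59 = 8 h 30 min; less 30 min break → 8 h 0 min
Fri: 09:14–19:35 = 10 h 21 min; less 30 min break → 9 h 51 min
Sat: 09:39–14:23 = 4 h 44 min; less 30 min break → 4 h 14 min
Sun: 05:36–13:33 = 7 h 57 min; less 30 min break → 7 h 27 min
Total: 8 h 0 min + 9 h 51 min + 4 h 14 min + 7 h 27 min = 29 h 32 min.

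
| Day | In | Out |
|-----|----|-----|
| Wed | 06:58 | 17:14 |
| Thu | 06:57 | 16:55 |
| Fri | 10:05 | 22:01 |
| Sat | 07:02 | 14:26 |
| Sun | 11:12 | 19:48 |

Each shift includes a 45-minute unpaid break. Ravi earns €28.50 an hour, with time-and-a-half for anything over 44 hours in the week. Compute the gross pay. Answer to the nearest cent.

Wed: 06:58–17:14 = 10 h 16 min; less 45 min break → 9 h 31 min
Thu: 06:57–16:55 = 9 h 58 min; less 45 min break → 9 h 13 min
Fri: 10:05–22:01 = 11 h 56 min; less 45 min break → 11 h 11 min
Sat: 07:02–14:26 = 7 h 24 min; less 45 min break → 6 h 39 min
Sun: 11:12–19:48 = 8 h 36 min; less 45 min break → 7 h 51 min
Total worked: 44 h 25 min = 2665 min.
Regular 44 h 0 min = 2640 min at €28.50/h; overtime 0 h 25 min = 25 min at €42.75/h.
Pay = (2640 × €28.50 + 25 × €42.75) ÷ 60 = €1271.81.

€1271.81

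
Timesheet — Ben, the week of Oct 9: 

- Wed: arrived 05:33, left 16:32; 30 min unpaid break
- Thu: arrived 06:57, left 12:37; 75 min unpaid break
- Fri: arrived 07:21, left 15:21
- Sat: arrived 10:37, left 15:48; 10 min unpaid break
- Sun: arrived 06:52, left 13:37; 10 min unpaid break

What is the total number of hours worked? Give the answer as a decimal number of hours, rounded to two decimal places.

34.50 hours

Wed: 05:33–16:32 = 10 h 59 min; less 30 min break → 10 h 29 min
Thu: 06:57–12:37 = 5 h 40 min; less 75 min break → 4 h 25 min
Fri: 07:21–15:21 = 8 h 0 min
Sat: 10:37–15:48 = 5 h 11 min; less 10 min break → 5 h 1 min
Sun: 06:52–13:37 = 6 h 45 min; less 10 min break → 6 h 35 min
Total: 10 h 29 min + 4 h 25 min + 8 h 0 min + 5 h 1 min + 6 h 35 min = 34 h 30 min.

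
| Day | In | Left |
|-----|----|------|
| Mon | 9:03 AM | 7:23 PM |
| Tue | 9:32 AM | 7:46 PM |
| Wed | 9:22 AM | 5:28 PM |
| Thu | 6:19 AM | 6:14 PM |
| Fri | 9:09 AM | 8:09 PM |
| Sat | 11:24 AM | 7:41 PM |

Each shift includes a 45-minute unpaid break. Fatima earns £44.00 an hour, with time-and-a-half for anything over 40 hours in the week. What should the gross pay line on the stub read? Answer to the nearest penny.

Mon: 9:03 AM–7:23 PM = 10 h 20 min; less 45 min break → 9 h 35 min
Tue: 9:32 AM–7:46 PM = 10 h 14 min; less 45 min break → 9 h 29 min
Wed: 9:22 AM–5:28 PM = 8 h 6 min; less 45 min break → 7 h 21 min
Thu: 6:19 AM–6:14 PM = 11 h 55 min; less 45 min break → 11 h 10 min
Fri: 9:09 AM–8:09 PM = 11 h 0 min; less 45 min break → 10 h 15 min
Sat: 11:24 AM–7:41 PM = 8 h 17 min; less 45 min break → 7 h 32 min
Total worked: 55 h 22 min = 3322 min.
Regular 40 h 0 min = 2400 min at £44.00/h; overtime 15 h 22 min = 922 min at £66.00/h.
Pay = (2400 × £44.00 + 922 × £66.00) ÷ 60 = £2774.20.

£2774.20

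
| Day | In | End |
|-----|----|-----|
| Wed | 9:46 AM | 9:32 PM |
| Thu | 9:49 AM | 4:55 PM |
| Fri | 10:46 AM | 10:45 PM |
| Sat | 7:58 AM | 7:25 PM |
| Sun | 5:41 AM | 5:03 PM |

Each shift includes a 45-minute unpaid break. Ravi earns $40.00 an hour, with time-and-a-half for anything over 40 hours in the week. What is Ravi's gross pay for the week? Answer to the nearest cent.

$2195.00

Wed: 9:46 AM–9:32 PM = 11 h 46 min; less 45 min break → 11 h 1 min
Thu: 9:49 AM–4:55 PM = 7 h 6 min; less 45 min break → 6 h 21 min
Fri: 10:46 AM–10:45 PM = 11 h 59 min; less 45 min break → 11 h 14 min
Sat: 7:58 AM–7:25 PM = 11 h 27 min; less 45 min break → 10 h 42 min
Sun: 5:41 AM–5:03 PM = 11 h 22 min; less 45 min break → 10 h 37 min
Total worked: 49 h 55 min = 2995 min.
Regular 40 h 0 min = 2400 min at $40.00/h; overtime 9 h 55 min = 595 min at $60.00/h.
Pay = (2400 × $40.00 + 595 × $60.00) ÷ 60 = $2195.00.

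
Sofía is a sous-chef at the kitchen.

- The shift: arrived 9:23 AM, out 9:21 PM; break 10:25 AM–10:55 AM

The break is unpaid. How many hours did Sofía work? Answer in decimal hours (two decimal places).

The shift: 9:23 AM–9:21 PM = 11 h 58 min; less 30 min break → 11 h 28 min

11.47 hours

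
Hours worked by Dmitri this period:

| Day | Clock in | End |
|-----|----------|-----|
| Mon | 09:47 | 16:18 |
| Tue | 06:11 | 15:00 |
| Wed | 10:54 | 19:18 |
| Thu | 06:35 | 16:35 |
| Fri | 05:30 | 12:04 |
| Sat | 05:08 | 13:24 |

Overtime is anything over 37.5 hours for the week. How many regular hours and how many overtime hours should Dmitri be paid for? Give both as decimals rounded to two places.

Mon: 09:47–16:18 = 6 h 31 min
Tue: 06:11–15:00 = 8 h 49 min
Wed: 10:54–19:18 = 8 h 24 min
Thu: 06:35–16:35 = 10 h 0 min
Fri: 05:30–12:04 = 6 h 34 min
Sat: 05:08–13:24 = 8 h 16 min
Total worked: 48 h 34 min = 48.57 h.
Threshold 37.5 h → overtime 11 h 4 min, regular 37 h 30 min.

Regular 37.50 hours, overtime 11.07 hours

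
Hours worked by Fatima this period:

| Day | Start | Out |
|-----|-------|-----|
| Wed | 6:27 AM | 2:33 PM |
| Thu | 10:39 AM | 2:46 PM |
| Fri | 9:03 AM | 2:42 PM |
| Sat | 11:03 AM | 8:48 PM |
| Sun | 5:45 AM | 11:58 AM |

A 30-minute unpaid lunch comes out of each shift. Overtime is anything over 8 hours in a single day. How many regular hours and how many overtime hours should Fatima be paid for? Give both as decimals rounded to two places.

Regular 30.08 hours, overtime 1.25 hours

Wed: 6:27 AM–2:33 PM = 8 h 6 min; less 30 min break → 7 h 36 min
Thu: 10:39 AM–2:46 PM = 4 h 7 min; less 30 min break → 3 h 37 min
Fri: 9:03 AM–2:42 PM = 5 h 39 min; less 30 min break → 5 h 9 min
Sat: 11:03 AM–8:48 PM = 9 h 45 min; less 30 min break → 9 h 15 min
Sun: 5:45 AM–11:58 AM = 6 h 13 min; less 30 min break → 5 h 43 min
Wed reg 7 h 36 min / OT 0 h 0 min; Thu reg 3 h 37 min / OT 0 h 0 min; Fri reg 5 h 9 min / OT 0 h 0 min; Sat reg 8 h 0 min / OT 1 h 15 min; Sun reg 5 h 43 min / OT 0 h 0 min.
Totals: regular 30 h 5 min, overtime 1 h 15 min.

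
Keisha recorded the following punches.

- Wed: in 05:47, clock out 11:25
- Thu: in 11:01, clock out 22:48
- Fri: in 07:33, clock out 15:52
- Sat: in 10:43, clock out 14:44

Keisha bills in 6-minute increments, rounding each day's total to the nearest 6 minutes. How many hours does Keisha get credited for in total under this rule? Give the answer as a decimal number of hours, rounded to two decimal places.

29.70 hours

Wed: 05:47–11:25 = 5 h 38 min → rounds to 5 h 36 min
Thu: 11:01–22:48 = 11 h 47 min → rounds to 11 h 48 min
Fri: 07:33–15:52 = 8 h 19 min → rounds to 8 h 18 min
Sat: 10:43–14:44 = 4 h 1 min → rounds to 4 h 0 min
Total credited: 29 h 42 min.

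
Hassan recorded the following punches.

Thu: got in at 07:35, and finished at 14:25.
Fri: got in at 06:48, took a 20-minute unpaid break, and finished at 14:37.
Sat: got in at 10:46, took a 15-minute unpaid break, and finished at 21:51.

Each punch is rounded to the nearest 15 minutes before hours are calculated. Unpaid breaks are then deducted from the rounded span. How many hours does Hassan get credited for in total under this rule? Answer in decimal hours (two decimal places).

Thu: in 07:35→07:30, out 14:25→14:30; 7 h 0 min
Fri: in 06:48→06:45, out 14:37→14:30; 7 h 45 min − 20 min = 7 h 25 min
Sat: in 10:46→10:45, out 21:51→21:45; 11 h 0 min − 15 min = 10 h 45 min
Total credited: 25 h 10 min.

25.17 hours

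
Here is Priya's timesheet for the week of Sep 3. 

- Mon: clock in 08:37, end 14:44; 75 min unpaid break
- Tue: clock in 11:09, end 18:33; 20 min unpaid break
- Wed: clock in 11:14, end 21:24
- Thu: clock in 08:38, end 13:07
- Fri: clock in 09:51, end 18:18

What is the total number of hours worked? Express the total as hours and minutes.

35 h 2 min

Mon: 08:37–14:44 = 6 h 7 min; less 75 min break → 4 h 52 min
Tue: 11:09–18:33 = 7 h 24 min; less 20 min break → 7 h 4 min
Wed: 11:14–21:24 = 10 h 10 min
Thu: 08:38–13:07 = 4 h 29 min
Fri: 09:51–18:18 = 8 h 27 min
Total: 4 h 52 min + 7 h 4 min + 10 h 10 min + 4 h 29 min + 8 h 27 min = 35 h 2 min.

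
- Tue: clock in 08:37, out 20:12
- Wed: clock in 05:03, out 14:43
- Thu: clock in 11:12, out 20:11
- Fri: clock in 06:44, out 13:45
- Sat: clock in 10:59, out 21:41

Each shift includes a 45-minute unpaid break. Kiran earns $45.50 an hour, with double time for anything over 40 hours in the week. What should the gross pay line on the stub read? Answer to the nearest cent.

$2202.20

Tue: 08:37–20:12 = 11 h 35 min; less 45 min break → 10 h 50 min
Wed: 05:03–14:43 = 9 h 40 min; less 45 min break → 8 h 55 min
Thu: 11:12–20:11 = 8 h 59 min; less 45 min break → 8 h 14 min
Fri: 06:44–13:45 = 7 h 1 min; less 45 min break → 6 h 16 min
Sat: 10:59–21:41 = 10 h 42 min; less 45 min break → 9 h 57 min
Total worked: 44 h 12 min = 2652 min.
Regular 40 h 0 min = 2400 min at $45.50/h; overtime 4 h 12 min = 252 min at $91.00/h.
Pay = (2400 × $45.50 + 252 × $91.00) ÷ 60 = $2202.20.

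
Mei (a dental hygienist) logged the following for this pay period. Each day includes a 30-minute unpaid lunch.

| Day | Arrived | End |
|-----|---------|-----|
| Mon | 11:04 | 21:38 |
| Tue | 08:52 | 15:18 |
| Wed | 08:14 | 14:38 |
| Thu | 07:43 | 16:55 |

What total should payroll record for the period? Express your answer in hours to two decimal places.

30.60 hours

Mon: 11:04–21:38 = 10 h 34 min; less 30 min break → 10 h 4 min
Tue: 08:52–15:18 = 6 h 26 min; less 30 min break → 5 h 56 min
Wed: 08:14–14:38 = 6 h 24 min; less 30 min break → 5 h 54 min
Thu: 07:43–16:55 = 9 h 12 min; less 30 min break → 8 h 42 min
Total: 10 h 4 min + 5 h 56 min + 5 h 54 min + 8 h 42 min = 30 h 36 min.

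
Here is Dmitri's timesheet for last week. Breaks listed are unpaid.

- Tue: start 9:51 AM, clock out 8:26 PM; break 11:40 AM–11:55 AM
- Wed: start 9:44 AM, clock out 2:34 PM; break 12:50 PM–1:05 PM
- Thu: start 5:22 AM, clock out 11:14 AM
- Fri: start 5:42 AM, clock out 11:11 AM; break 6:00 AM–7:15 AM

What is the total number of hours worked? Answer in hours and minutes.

25 h 1 min

Tue: 9:51 AM–8:26 PM = 10 h 35 min; less 15 min break → 10 h 20 min
Wed: 9:44 AM–2:34 PM = 4 h 50 min; less 15 min break → 4 h 35 min
Thu: 5:22 AM–11:14 AM = 5 h 52 min
Fri: 5:42 AM–11:11 AM = 5 h 29 min; less 75 min break → 4 h 14 min
Total: 10 h 20 min + 4 h 35 min + 5 h 52 min + 4 h 14 min = 25 h 1 min.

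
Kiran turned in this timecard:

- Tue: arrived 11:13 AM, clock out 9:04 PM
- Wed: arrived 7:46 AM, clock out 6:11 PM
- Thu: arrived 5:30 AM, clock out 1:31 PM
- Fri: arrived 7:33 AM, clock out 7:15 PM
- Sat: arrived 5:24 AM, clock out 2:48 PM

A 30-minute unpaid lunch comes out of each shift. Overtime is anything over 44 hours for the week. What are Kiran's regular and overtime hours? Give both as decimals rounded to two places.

Tue: 11:13 AM–9:04 PM = 9 h 51 min; less 30 min break → 9 h 21 min
Wed: 7:46 AM–6:11 PM = 10 h 25 min; less 30 min break → 9 h 55 min
Thu: 5:30 AM–1:31 PM = 8 h 1 min; less 30 min break → 7 h 31 min
Fri: 7:33 AM–7:15 PM = 11 h 42 min; less 30 min break → 11 h 12 min
Sat: 5:24 AM–2:48 PM = 9 h 24 min; less 30 min break → 8 h 54 min
Total worked: 46 h 53 min = 46.88 h.
Threshold 44 h → overtime 2 h 53 min, regular 44 h 0 min.

Regular 44.00 hours, overtime 2.88 hours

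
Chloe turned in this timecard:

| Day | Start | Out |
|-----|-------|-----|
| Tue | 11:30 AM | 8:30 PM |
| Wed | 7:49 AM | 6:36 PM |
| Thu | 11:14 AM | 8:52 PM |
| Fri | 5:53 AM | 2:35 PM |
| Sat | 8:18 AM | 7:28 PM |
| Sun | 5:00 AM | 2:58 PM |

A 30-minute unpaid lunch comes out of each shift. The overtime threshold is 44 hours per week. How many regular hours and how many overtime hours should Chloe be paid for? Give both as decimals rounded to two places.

Regular 44.00 hours, overtime 12.25 hours

Tue: 11:30 AM–8:30 PM = 9 h 0 min; less 30 min break → 8 h 30 min
Wed: 7:49 AM–6:36 PM = 10 h 47 min; less 30 min break → 10 h 17 min
Thu: 11:14 AM–8:52 PM = 9 h 38 min; less 30 min break → 9 h 8 min
Fri: 5:53 AM–2:35 PM = 8 h 42 min; less 30 min break → 8 h 12 min
Sat: 8:18 AM–7:28 PM = 11 h 10 min; less 30 min break → 10 h 40 min
Sun: 5:00 AM–2:58 PM = 9 h 58 min; less 30 min break → 9 h 28 min
Total worked: 56 h 15 min = 56.25 h.
Threshold 44 h → overtime 12 h 15 min, regular 44 h 0 min.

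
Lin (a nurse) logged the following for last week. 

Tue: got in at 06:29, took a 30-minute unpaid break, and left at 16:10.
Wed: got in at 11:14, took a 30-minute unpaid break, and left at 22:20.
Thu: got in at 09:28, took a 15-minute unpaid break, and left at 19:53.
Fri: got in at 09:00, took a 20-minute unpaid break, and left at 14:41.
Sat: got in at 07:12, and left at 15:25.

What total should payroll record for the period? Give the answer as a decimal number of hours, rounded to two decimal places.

43.52 hours

Tue: 06:29–16:10 = 9 h 41 min; less 30 min break → 9 h 11 min
Wed: 11:14–22:20 = 11 h 6 min; less 30 min break → 10 h 36 min
Thu: 09:28–19:53 = 10 h 25 min; less 15 min break → 10 h 10 min
Fri: 09:00–14:41 = 5 h 41 min; less 20 min break → 5 h 21 min
Sat: 07:12–15:25 = 8 h 13 min
Total: 9 h 11 min + 10 h 36 min + 10 h 10 min + 5 h 21 min + 8 h 13 min = 43 h 31 min.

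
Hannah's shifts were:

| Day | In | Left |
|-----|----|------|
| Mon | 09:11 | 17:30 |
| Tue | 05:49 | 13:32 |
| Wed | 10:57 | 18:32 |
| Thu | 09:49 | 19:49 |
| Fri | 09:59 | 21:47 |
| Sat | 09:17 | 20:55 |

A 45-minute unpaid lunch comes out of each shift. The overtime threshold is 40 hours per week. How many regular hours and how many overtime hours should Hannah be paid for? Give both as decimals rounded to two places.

Mon: 09:11–17:30 = 8 h 19 min; less 45 min break → 7 h 34 min
Tue: 05:49–13:32 = 7 h 43 min; less 45 min break → 6 h 58 min
Wed: 10:57–18:32 = 7 h 35 min; less 45 min break → 6 h 50 min
Thu: 09:49–19:49 = 10 h 0 min; less 45 min break → 9 h 15 min
Fri: 09:59–21:47 = 11 h 48 min; less 45 min break → 11 h 3 min
Sat: 09:17–20:55 = 11 h 38 min; less 45 min break → 10 h 53 min
Total worked: 52 h 33 min = 52.55 h.
Threshold 40 h → overtime 12 h 33 min, regular 40 h 0 min.

Regular 40.00 hours, overtime 12.55 hours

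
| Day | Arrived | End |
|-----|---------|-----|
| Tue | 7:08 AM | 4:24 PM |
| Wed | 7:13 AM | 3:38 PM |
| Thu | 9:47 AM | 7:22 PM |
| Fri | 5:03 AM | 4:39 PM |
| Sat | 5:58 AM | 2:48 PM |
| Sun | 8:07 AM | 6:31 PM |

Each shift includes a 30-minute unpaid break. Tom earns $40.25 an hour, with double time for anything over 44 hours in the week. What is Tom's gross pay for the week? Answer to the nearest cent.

Tue: 7:08 AM–4:24 PM = 9 h 16 min; less 30 min break → 8 h 46 min
Wed: 7:13 AM–3:38 PM = 8 h 25 min; less 30 min break → 7 h 55 min
Thu: 9:47 AM–7:22 PM = 9 h 35 min; less 30 min break → 9 h 5 min
Fri: 5:03 AM–4:39 PM = 11 h 36 min; less 30 min break → 11 h 6 min
Sat: 5:58 AM–2:48 PM = 8 h 50 min; less 30 min break → 8 h 20 min
Sun: 8:07 AM–6:31 PM = 10 h 24 min; less 30 min break → 9 h 54 min
Total worked: 55 h 6 min = 3306 min.
Regular 44 h 0 min = 2640 min at $40.25/h; overtime 11 h 6 min = 666 min at $80.50/h.
Pay = (2640 × $40.25 + 666 × $80.50) ÷ 60 = $2664.55.

$2664.55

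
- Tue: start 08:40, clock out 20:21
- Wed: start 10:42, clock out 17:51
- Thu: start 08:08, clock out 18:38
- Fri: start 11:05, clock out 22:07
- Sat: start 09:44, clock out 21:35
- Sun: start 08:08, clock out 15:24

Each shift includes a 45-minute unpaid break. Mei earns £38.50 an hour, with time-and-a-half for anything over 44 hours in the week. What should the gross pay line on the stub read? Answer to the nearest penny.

Tue: 08:40–20:21 = 11 h 41 min; less 45 min break → 10 h 56 min
Wed: 10:42–17:51 = 7 h 9 min; less 45 min break → 6 h 24 min
Thu: 08:08–18:38 = 10 h 30 min; less 45 min break → 9 h 45 min
Fri: 11:05–22:07 = 11 h 2 min; less 45 min break → 10 h 17 min
Sat: 09:44–21:35 = 11 h 51 min; less 45 min break → 11 h 6 min
Sun: 08:08–15:24 = 7 h 16 min; less 45 min break → 6 h 31 min
Total worked: 54 h 59 min = 3299 min.
Regular 44 h 0 min = 2640 min at £38.50/h; overtime 10 h 59 min = 659 min at £57.75/h.
Pay = (2640 × £38.50 + 659 × £57.75) ÷ 60 = £2328.29.

£2328.29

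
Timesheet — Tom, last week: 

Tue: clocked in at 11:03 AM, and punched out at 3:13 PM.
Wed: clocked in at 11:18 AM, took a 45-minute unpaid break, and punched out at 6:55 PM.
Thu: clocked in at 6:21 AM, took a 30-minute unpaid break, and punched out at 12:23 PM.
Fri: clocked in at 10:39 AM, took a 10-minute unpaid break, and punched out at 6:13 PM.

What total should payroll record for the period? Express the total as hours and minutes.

23 h 58 min

Tue: 11:03 AM–3:13 PM = 4 h 10 min
Wed: 11:18 AM–6:55 PM = 7 h 37 min; less 45 min break → 6 h 52 min
Thu: 6:21 AM–12:23 PM = 6 h 2 min; less 30 min break → 5 h 32 min
Fri: 10:39 AM–6:13 PM = 7 h 34 min; less 10 min break → 7 h 24 min
Total: 4 h 10 min + 6 h 52 min + 5 h 32 min + 7 h 24 min = 23 h 58 min.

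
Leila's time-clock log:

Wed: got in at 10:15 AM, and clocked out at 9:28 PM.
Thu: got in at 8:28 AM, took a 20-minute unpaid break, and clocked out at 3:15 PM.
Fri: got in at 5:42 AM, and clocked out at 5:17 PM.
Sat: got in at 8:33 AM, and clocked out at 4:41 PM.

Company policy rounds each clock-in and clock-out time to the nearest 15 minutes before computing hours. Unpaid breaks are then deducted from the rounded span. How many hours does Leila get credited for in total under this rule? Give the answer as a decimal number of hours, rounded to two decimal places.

37.42 hours

Wed: in 10:15 AM→10:15 AM, out 9:28 PM→9:30 PM; 11 h 15 min
Thu: in 8:28 AM→8:30 AM, out 3:15 PM→3:15 PM; 6 h 45 min − 20 min = 6 h 25 min
Fri: in 5:42 AM→5:45 AM, out 5:17 PM→5:15 PM; 11 h 30 min
Sat: in 8:33 AM→8:30 AM, out 4:41 PM→4:45 PM; 8 h 15 min
Total credited: 37 h 25 min.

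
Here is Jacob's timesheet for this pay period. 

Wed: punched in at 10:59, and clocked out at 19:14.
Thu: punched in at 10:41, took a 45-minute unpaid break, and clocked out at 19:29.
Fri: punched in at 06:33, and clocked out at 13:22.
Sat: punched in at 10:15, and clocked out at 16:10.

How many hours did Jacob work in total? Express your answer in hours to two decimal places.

29.03 hours

Wed: 10:59–19:14 = 8 h 15 min
Thu: 10:41–19:29 = 8 h 48 min; less 45 min break → 8 h 3 min
Fri: 06:33–13:22 = 6 h 49 min
Sat: 10:15–16:10 = 5 h 55 min
Total: 8 h 15 min + 8 h 3 min + 6 h 49 min + 5 h 55 min = 29 h 2 min.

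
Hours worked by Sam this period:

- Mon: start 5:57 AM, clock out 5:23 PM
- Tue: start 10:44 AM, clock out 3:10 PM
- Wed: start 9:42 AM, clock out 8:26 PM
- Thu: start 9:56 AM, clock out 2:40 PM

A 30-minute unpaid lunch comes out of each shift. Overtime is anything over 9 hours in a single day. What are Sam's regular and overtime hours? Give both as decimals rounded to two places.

Mon: 5:57 AM–5:23 PM = 11 h 26 min; less 30 min break → 10 h 56 min
Tue: 10:44 AM–3:10 PM = 4 h 26 min; less 30 min break → 3 h 56 min
Wed: 9:42 AM–8:26 PM = 10 h 44 min; less 30 min break → 10 h 14 min
Thu: 9:56 AM–2:40 PM = 4 h 44 min; less 30 min break → 4 h 14 min
Mon reg 9 h 0 min / OT 1 h 56 min; Tue reg 3 h 56 min / OT 0 h 0 min; Wed reg 9 h 0 min / OT 1 h 14 min; Thu reg 4 h 14 min / OT 0 h 0 min.
Totals: regular 26 h 10 min, overtime 3 h 10 min.

Regular 26.17 hours, overtime 3.17 hours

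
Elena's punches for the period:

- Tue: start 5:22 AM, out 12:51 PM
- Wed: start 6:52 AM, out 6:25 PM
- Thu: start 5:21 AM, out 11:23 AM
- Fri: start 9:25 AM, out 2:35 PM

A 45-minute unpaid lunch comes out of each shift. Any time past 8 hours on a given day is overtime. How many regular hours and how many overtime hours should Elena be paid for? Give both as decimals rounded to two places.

Regular 24.43 hours, overtime 2.80 hours

Tue: 5:22 AM–12:51 PM = 7 h 29 min; less 45 min break → 6 h 44 min
Wed: 6:52 AM–6:25 PM = 11 h 33 min; less 45 min break → 10 h 48 min
Thu: 5:21 AM–11:23 AM = 6 h 2 min; less 45 min break → 5 h 17 min
Fri: 9:25 AM–2:35 PM = 5 h 10 min; less 45 min break → 4 h 25 min
Tue reg 6 h 44 min / OT 0 h 0 min; Wed reg 8 h 0 min / OT 2 h 48 min; Thu reg 5 h 17 min / OT 0 h 0 min; Fri reg 4 h 25 min / OT 0 h 0 min.
Totals: regular 24 h 26 min, overtime 2 h 48 min.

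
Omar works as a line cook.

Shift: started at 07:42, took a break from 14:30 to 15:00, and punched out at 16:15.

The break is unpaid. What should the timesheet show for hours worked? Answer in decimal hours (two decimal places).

Shift: 07:42–16:15 = 8 h 33 min; less 30 min break → 8 h 3 min

8.05 hours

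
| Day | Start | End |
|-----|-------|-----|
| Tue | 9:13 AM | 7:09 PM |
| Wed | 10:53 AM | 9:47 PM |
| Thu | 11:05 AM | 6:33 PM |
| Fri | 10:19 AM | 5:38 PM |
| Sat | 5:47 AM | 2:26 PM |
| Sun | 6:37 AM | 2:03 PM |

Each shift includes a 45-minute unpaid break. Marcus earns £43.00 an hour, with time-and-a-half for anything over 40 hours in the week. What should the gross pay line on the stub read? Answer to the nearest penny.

£2184.40

Tue: 9:13 AM–7:09 PM = 9 h 56 min; less 45 min break → 9 h 11 min
Wed: 10:53 AM–9:47 PM = 10 h 54 min; less 45 min break → 10 h 9 min
Thu: 11:05 AM–6:33 PM = 7 h 28 min; less 45 min break → 6 h 43 min
Fri: 10:19 AM–5:38 PM = 7 h 19 min; less 45 min break → 6 h 34 min
Sat: 5:47 AM–2:26 PM = 8 h 39 min; less 45 min break → 7 h 54 min
Sun: 6:37 AM–2:03 PM = 7 h 26 min; less 45 min break → 6 h 41 min
Total worked: 47 h 12 min = 2832 min.
Regular 40 h 0 min = 2400 min at £43.00/h; overtime 7 h 12 min = 432 min at £64.50/h.
Pay = (2400 × £43.00 + 432 × £64.50) ÷ 60 = £2184.40.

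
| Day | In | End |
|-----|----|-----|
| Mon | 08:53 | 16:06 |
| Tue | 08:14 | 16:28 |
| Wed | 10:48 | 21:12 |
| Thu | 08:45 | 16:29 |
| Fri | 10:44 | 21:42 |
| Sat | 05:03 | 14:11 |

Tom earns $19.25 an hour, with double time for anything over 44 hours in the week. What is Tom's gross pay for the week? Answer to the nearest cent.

Mon: 08:53–16:06 = 7 h 13 min
Tue: 08:14–16:28 = 8 h 14 min
Wed: 10:48–21:12 = 10 h 24 min
Thu: 08:45–16:29 = 7 h 44 min
Fri: 10:44–21:42 = 10 h 58 min
Sat: 05:03–14:11 = 9 h 8 min
Total worked: 53 h 41 min = 3221 min.
Regular 44 h 0 min = 2640 min at $19.25/h; overtime 9 h 41 min = 581 min at $38.50/h.
Pay = (2640 × $19.25 + 581 × $38.50) ÷ 60 = $1219.81.

$1219.81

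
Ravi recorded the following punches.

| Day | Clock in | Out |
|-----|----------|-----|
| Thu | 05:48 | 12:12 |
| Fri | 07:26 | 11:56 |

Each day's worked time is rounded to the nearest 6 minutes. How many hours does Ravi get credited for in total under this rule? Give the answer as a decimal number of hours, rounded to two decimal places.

10.90 hours

Thu: 05:48–12:12 = 6 h 24 min → rounds to 6 h 24 min
Fri: 07:26–11:56 = 4 h 30 min → rounds to 4 h 30 min
Total credited: 10 h 54 min.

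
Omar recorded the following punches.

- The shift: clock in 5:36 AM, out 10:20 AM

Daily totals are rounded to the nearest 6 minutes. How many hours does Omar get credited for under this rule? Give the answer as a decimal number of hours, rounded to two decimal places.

The shift: 5:36 AM–10:20 AM = 4 h 44 min → rounds to 4 h 42 min

4.70 hours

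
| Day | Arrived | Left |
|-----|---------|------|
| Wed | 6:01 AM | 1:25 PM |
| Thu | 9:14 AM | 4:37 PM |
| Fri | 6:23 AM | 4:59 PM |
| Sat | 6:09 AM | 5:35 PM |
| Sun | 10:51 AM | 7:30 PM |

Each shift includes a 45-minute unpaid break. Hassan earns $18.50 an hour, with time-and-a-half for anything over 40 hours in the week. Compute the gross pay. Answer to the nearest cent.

$787.64

Wed: 6:01 AM–1:25 PM = 7 h 24 min; less 45 min break → 6 h 39 min
Thu: 9:14 AM–4:37 PM = 7 h 23 min; less 45 min break → 6 h 38 min
Fri: 6:23 AM–4:59 PM = 10 h 36 min; less 45 min break → 9 h 51 min
Sat: 6:09 AM–5:35 PM = 11 h 26 min; less 45 min break → 10 h 41 min
Sun: 10:51 AM–7:30 PM = 8 h 39 min; less 45 min break → 7 h 54 min
Total worked: 41 h 43 min = 2503 min.
Regular 40 h 0 min = 2400 min at $18.50/h; overtime 1 h 43 min = 103 min at $27.75/h.
Pay = (2400 × $18.50 + 103 × $27.75) ÷ 60 = $787.64.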